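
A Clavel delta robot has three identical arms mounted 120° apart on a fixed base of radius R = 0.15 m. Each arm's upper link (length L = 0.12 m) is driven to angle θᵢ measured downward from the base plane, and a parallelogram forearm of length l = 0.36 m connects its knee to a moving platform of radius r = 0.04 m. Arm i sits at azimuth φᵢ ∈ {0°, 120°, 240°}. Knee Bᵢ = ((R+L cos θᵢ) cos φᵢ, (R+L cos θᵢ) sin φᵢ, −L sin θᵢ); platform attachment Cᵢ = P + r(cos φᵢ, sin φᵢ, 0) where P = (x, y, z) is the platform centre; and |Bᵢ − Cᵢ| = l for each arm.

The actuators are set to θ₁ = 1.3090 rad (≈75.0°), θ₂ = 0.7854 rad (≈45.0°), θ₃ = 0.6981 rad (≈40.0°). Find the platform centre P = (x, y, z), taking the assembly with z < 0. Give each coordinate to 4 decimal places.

φ1=0.0°: virtual centre (0.1411, 0.0000, -0.1159), radius l
φ2=120.0°: virtual centre (-0.0974, 0.1687, -0.0849), radius l
centre 3 = (0.2019·cos240.0°, 0.2019·sin240.0°, -0.0771) = (-0.1010, -0.1749, -0.0771)
eliminate P² terms by subtracting sphere 1 from 2 and 3
plane₁₂: -0.4770x+0.3375y+0.0621z = 0.0118
Cramer: x(z) = -0.0262+0.1451z;  y(z) = -0.0020+0.0210z
sphere 1 gives Az²+Bz+C=0 with A=1.0215, B=0.1832, C=-0.0882;  B²−4AC=0.3939;  roots -0.3969, 0.2175;  negative root z = -0.3969
x = -0.0838, y = -0.0103

(-0.0838, -0.0103, -0.3969)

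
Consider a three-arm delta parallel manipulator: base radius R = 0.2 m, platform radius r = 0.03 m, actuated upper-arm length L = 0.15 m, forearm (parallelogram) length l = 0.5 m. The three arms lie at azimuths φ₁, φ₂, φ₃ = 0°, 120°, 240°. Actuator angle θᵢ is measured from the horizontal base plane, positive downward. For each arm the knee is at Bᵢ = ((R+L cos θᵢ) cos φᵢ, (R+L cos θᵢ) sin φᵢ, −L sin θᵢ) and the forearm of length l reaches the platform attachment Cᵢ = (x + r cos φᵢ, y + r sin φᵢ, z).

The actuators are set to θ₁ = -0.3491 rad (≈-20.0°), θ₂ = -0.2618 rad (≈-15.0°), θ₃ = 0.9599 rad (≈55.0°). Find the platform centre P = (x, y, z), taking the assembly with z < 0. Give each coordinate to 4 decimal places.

(0.0949, 0.1484, -0.3745)

φ1=0.0°: virtual centre (0.3110, 0.0000, 0.0513), radius l
φ2=120.0°: virtual centre (-0.1574, 0.2727, 0.0388), radius l
φ3=240.0°: virtual centre (-0.1280, -0.2217, -0.1229), radius l
subtract pairs → two planes through P
[-0.9368 0.5454 -0.0250]·P = 0.0013;  [-0.8779 -0.4435 -0.3484]·P = -0.0187
Cramer: x(z) = 0.0107-0.2248z;  y(z) = 0.0209-0.3404z
quadratic in z: (1.1664)z²+(0.0182)z+(-0.1568)=0, √Δ=0.8555 → z ∈ {-0.3745, 0.3589}; z = -0.3745 (taking z<0)
x = 0.0949, y = 0.1484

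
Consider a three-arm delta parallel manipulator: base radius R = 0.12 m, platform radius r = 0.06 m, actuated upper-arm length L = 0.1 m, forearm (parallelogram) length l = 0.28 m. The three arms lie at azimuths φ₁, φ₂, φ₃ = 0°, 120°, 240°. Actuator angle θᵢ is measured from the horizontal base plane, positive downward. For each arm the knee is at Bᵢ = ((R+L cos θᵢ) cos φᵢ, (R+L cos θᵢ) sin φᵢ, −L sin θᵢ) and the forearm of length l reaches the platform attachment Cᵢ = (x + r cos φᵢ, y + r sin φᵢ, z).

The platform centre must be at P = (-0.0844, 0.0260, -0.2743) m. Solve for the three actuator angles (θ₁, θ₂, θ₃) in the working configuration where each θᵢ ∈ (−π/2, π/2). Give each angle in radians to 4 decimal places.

arm 1 (φ=0.0°): x'=-0.0844, y'=0.0260
  A=0.1444, B=-0.2743, C=(l²−L²−A²−y'²−z²)/(2L)=-0.1418
  γ=atan2(-0.2743,0.1444)=-1.0862;  ψ=arccos(-0.4576)=2.0461;  θ1=γ+ψ≈0.9598
arm 2 (φ=120.0°): x'=0.0647, y'=0.0601
  e−x'=-0.0047;  (l²−L²−(e−x')²−y'²−z²)/2L = -0.0524
  √(A²+B²)=0.2743;  θ2 = -1.5880+1.7629 ≈ 0.1749
φ3=240.0° → target in arm frame (0.0197, -0.0861)
  A cos θ + B sin θ = C:  0.0403·cos θ + -0.2743·sin θ = -0.0794
  √(A²+B²)=0.2772;  θ3 = -1.4249+1.8612 ≈ 0.4363

θ₁ = 0.9598, θ₂ = 0.1749, θ₃ = 0.4363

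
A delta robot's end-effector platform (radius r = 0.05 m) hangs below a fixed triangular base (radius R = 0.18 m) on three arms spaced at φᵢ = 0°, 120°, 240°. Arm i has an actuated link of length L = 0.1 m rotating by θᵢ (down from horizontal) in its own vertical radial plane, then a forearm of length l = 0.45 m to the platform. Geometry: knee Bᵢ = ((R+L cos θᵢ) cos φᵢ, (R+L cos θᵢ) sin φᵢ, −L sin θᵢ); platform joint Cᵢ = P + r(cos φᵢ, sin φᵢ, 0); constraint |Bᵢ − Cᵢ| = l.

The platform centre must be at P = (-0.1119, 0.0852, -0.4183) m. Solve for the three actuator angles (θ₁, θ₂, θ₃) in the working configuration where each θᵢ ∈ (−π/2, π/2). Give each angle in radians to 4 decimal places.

φ1=0.0° → target in arm frame (-0.1119, 0.0852)
  e−x'=0.2419;  (l²−L²−(e−x')²−y'²−z²)/2L = -0.2412
  √(A²+B²)=0.4832;  θ1 = -1.0465+2.0935 ≈ 1.0471
arm 2 (φ=120.0°): x'=0.1297, y'=0.0543
  A cos θ + B sin θ = C:  0.0003·cos θ + -0.4183·sin θ = 0.0729
  θ2 = atan2(B,A) + arccos(C/0.4183) = -0.1745
arm 3 (φ=240.0°): x'=-0.0178, y'=-0.1395
  A cos θ + B sin θ = C:  0.1478·cos θ + -0.4183·sin θ = -0.1190
  θ3 = atan2(B,A) + arccos(C/0.4437) = 0.6112

θ₁ = 1.0471, θ₂ = -0.1745, θ₃ = 0.6112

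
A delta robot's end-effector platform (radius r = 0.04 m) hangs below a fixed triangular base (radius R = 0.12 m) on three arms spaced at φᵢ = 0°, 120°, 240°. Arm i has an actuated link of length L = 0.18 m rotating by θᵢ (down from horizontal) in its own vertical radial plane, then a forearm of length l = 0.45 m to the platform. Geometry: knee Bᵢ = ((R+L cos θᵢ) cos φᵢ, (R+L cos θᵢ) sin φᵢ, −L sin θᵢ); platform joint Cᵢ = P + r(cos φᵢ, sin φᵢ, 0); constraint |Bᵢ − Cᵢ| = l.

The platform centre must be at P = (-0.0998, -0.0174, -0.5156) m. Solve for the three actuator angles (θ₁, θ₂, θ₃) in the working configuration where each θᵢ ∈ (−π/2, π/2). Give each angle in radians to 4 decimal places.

θ₁ = 1.0471, θ₂ = 0.6980, θ₃ = 0.6107

arm 1 (φ=0.0°): x'=-0.0998, y'=-0.0174
  e−x'=0.1798;  (l²−L²−(e−x')²−y'²−z²)/2L = -0.3566
  γ=atan2(-0.5156,0.1798)=-1.2353;  ψ=arccos(-0.6530)=2.2824;  θ1=γ+ψ≈1.0471
arm 2 (φ=120.0°): x'=0.0348, y'=0.0951
  A=0.0452, B=-0.5156, C=(l²−L²−A²−y'²−z²)/(2L)=-0.2968
  √(A²+B²)=0.5176;  θ2 = -1.4834+2.1814 ≈ 0.6980
arm 3 (φ=240.0°): x'=0.0650, y'=-0.0777
  A cos θ + B sin θ = C:  0.0150·cos θ + -0.5156·sin θ = -0.2834
  γ=atan2(-0.5156,0.0150)=-1.5417;  ψ=arccos(-0.5493)=2.1524;  θ3=γ+ψ≈0.6107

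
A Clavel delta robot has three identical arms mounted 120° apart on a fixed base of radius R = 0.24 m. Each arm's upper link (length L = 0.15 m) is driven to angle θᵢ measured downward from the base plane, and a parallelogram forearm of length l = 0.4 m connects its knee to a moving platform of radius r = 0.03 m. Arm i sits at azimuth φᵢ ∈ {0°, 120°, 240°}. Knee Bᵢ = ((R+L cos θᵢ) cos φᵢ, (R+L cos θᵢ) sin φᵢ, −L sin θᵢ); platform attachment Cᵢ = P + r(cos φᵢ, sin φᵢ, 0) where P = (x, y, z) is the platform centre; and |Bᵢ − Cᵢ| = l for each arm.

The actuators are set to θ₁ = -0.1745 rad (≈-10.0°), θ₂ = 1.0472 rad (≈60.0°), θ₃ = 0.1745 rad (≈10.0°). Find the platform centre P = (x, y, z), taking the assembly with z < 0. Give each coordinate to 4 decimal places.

arm 1 at φ=0.0°: ρ1 = 0.3577;  centre 1 = (0.3577, 0.0000, 0.0260)
arm 2 at φ=120.0°: ρ2 = 0.2850;  centre 2 = (-0.1425, 0.2468, -0.1299)
φ3=240.0°: virtual centre (-0.1789, -0.3098, -0.0260), radius l
eliminate P² terms by subtracting sphere 1 from 2 and 3
[-1.0004 0.4936 -0.3119]·P = -0.0305;  [-1.0732 -0.6196 -0.1042]·P = 0.0000
det = 1.1496;  x = 0.0165+-0.2128z,  y = -0.0285+0.2005z
into |P−centre ₁|² = l²: 1.0855z² + 0.0817z + -0.0421 = 0;  Δ = 0.1893;  z = -0.2380 or 0.1627 → z<0 root = -0.2380
x = 0.0671, y = -0.0762

(0.0671, -0.0762, -0.2380)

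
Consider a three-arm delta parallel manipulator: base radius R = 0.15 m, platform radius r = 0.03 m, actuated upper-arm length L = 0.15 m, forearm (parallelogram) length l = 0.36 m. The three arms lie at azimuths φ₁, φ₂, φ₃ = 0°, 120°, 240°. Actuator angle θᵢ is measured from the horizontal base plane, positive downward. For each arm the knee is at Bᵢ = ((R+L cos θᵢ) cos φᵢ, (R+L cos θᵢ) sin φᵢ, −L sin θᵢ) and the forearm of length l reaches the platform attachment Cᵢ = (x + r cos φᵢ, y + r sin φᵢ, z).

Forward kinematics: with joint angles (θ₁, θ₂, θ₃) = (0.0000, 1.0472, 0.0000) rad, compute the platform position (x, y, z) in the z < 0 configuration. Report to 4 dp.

arm 1 at φ=0.0°: (R−r)+L cos θ1 = 0.2700;  S1 = (0.2700, 0.0000, 0.0000)
arm 2 at φ=120.0°: (R−r)+L cos θ2 = 0.1950;  S2 = (-0.0975, 0.1689, -0.1299)
S3 = (0.2700·cos240.0°, 0.2700·sin240.0°, 0.0000) = (-0.1350, -0.2338, 0.0000)
|S₂|²−|S₁|² = -0.0180;  |S₃|²−|S₁|² = 0.0000
[-0.7350 0.3377 -0.2598]·P = -0.0180;  [-0.8100 -0.4677 0.0000]·P = 0.0000
det = 0.6173;  x = 0.0136+-0.1968z,  y = -0.0236+0.3409z
into |P−S₁|² = l²: 1.1550z² + 0.0848z + -0.0633 = 0;  Δ = 0.2997;  z = -0.2737 or 0.2003 → z<0 root = -0.2737
x = 0.0675, y = -0.1169

(0.0675, -0.1169, -0.2737)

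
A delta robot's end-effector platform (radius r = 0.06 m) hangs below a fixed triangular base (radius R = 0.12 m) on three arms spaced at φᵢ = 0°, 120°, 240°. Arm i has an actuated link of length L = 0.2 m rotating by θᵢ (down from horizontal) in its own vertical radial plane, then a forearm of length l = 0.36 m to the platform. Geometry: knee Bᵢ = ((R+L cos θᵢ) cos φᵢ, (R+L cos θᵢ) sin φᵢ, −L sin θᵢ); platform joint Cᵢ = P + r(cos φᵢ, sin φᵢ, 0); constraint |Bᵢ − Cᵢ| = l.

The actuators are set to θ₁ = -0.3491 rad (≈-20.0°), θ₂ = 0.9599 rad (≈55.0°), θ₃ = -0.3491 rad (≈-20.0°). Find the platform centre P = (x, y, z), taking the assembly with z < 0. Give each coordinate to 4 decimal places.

(0.0908, -0.1573, -0.2147)

φ1=0.0°: virtual centre (0.2479, 0.0000, 0.0684), radius l
O2 = (0.1747·cos120.0°, 0.1747·sin120.0°, -0.1638) = (-0.0874, 0.1513, -0.1638)
O3 = (0.2479·cos240.0°, 0.2479·sin240.0°, 0.0684) = (-0.1240, -0.2147, 0.0684)
subtract pairs → two planes through P
plane₁₂: -0.6706x+0.3026y+-0.4645z = -0.0088
det = 0.5131;  x = 0.0074+-0.3888z,  y = -0.0127+0.6734z
into |P−O₁|² = l²: 1.6045z² + 0.0331z + -0.0669 = 0;  Δ = 0.4303;  z = -0.2147 or 0.1941 → z<0 root = -0.2147
x = 0.0908, y = -0.1573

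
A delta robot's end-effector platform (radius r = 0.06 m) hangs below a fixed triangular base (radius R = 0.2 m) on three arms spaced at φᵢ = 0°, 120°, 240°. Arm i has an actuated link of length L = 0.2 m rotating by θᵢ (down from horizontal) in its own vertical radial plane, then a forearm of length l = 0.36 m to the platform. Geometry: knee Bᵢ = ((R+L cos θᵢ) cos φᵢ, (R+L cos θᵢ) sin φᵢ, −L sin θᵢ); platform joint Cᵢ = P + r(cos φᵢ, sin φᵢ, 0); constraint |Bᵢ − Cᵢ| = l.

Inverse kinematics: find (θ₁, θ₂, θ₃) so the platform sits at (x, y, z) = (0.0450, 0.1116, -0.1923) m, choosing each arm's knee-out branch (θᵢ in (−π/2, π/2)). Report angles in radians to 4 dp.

rotate P by −φ1: (0.0450, 0.1116, -0.1923)
  A cos θ + B sin θ = C:  0.0950·cos θ + -0.1923·sin θ = 0.0779
  γ=atan2(-0.1923,0.0950)=-1.1119;  ψ=arccos(0.3630)=1.1993;  θ1=γ+ψ≈0.0874
φ2=120.0° → target in arm frame (0.0741, -0.0948)
  A cos θ + B sin θ = C:  0.0659·cos θ + -0.1923·sin θ = 0.0983
  θ2 = atan2(B,A) + arccos(C/0.2033) = -0.1746
φ3=240.0° → target in arm frame (-0.1191, -0.0168)
  A=0.2591, B=-0.1923, C=(l²−L²−A²−y'²−z²)/(2L)=-0.0371
  √(A²+B²)=0.3227;  θ3 = -0.6384+1.6859 ≈ 1.0475

θ₁ = 0.0874, θ₂ = -0.1746, θ₃ = 1.0475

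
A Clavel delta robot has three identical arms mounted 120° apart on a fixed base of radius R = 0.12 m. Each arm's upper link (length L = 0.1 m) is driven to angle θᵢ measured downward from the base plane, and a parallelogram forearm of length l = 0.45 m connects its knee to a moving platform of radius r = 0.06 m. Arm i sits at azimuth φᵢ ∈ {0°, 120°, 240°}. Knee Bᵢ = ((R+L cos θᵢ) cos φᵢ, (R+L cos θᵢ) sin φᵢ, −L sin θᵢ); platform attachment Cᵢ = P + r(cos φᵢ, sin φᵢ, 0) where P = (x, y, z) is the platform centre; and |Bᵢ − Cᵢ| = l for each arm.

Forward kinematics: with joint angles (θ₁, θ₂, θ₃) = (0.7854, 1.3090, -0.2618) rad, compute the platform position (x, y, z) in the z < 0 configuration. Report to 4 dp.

(-0.0318, -0.2519, -0.4064)

O1 = (0.1307·cos0.0°, 0.1307·sin0.0°, -0.0707) = (0.1307, 0.0000, -0.0707)
φ2=120.0°: virtual centre (-0.0429, 0.0744, -0.0966), radius l
arm 3 at φ=240.0°: (R−r)+L cos θ3 = 0.1566;  O3 = (-0.0783, -0.1356, 0.0259)
|O₂|²−|O₁|² = -0.0054;  |O₃|²−|O₁|² = 0.0031
linear system: -0.3473x+0.1488y = -0.0054−-0.0518z; -0.4180x+-0.2712y = 0.0031−0.1932z
det = 0.1564;  x = 0.0064+0.0940z,  y = -0.0213+0.5674z
into |P−O₁|² = l²: 1.3308z² + 0.0939z + -0.1816 = 0;  Δ = 0.9754;  z = -0.4064 or 0.3358 → z<0 root = -0.4064
x = -0.0318, y = -0.2519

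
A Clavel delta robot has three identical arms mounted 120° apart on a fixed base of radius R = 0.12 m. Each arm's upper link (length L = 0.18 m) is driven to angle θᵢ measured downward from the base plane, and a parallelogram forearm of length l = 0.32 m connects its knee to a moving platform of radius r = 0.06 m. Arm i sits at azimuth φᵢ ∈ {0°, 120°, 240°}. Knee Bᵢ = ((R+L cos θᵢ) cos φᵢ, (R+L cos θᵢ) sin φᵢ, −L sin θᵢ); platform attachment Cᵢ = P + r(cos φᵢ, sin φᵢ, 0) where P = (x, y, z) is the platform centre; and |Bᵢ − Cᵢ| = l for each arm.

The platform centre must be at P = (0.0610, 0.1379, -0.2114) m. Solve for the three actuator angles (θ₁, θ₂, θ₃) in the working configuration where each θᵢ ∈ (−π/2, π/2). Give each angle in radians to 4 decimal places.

θ₁ = -0.0875, θ₂ = -0.2619, θ₃ = 0.9602

rotate P by −φ1: (0.0610, 0.1379, -0.2114)
  e−x'=-0.0010;  (l²−L²−(e−x')²−y'²−z²)/2L = 0.0175
  γ=atan2(-0.2114,-0.0010)=-1.5755;  ψ=arccos(0.0827)=1.4880;  θ1=γ+ψ≈-0.0875
φ2=120.0° → target in arm frame (0.0889, -0.1218)
  e−x'=-0.0289;  (l²−L²−(e−x')²−y'²−z²)/2L = 0.0268
  γ=atan2(-0.2114,-0.0289)=-1.7068;  ψ=arccos(0.1255)=1.4449;  θ2=γ+ψ≈-0.2619
rotate P by −φ3: (-0.1499, -0.0161, -0.2114)
  A=0.2099, B=-0.2114, C=(l²−L²−A²−y'²−z²)/(2L)=-0.0528
  √(A²+B²)=0.2979;  θ3 = -0.7889+1.7491 ≈ 0.9602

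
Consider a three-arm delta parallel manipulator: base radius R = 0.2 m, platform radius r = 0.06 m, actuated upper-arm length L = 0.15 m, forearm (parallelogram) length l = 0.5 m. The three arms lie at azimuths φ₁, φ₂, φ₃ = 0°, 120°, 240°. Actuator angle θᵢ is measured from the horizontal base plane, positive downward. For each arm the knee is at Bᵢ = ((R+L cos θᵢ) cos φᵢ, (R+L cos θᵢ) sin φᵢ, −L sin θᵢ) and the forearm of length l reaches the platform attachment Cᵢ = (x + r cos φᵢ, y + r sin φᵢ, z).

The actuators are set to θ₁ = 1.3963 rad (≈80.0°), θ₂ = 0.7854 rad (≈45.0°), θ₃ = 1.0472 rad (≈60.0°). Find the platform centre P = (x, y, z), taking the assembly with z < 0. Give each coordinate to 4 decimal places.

S1 = (0.1660·cos0.0°, 0.1660·sin0.0°, -0.1477) = (0.1660, 0.0000, -0.1477)
arm 2 at φ=120.0°: (R−r)+L cos θ2 = 0.2461;  S2 = (-0.1230, 0.2131, -0.1061)
arm 3 at φ=240.0°: (R−r)+L cos θ3 = 0.2150;  S3 = (-0.1075, -0.1862, -0.1299)
eliminate P² terms by subtracting sphere 1 from 2 and 3
plane₁₂: -0.5781x+0.4262y+0.0833z = 0.0224
Cramer: x(z) = -0.0316+0.1030z;  y(z) = 0.0097-0.0557z
into |P−S₁|² = l²: 1.0137z² + 0.2536z + -0.1890 = 0;  Δ = 0.8307;  z = -0.5747 or 0.3245 → z<0 root = -0.5747
x = -0.0908, y = 0.0417

(-0.0908, 0.0417, -0.5747)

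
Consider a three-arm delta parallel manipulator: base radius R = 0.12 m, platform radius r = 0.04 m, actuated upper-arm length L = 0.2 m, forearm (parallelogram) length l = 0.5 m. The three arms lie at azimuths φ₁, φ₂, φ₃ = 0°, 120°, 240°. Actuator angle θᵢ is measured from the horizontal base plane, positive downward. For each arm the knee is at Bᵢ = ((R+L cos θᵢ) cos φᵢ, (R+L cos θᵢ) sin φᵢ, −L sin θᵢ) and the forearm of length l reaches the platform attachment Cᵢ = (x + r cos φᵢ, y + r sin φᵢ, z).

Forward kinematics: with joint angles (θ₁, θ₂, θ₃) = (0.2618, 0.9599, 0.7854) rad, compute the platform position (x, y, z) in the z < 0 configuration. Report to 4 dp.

arm 1 at φ=0.0°: e+L cos θ1 = 0.2732;  O1 = (0.2732, 0.0000, -0.0518)
arm 2 at φ=120.0°: e+L cos θ2 = 0.1947;  O2 = (-0.0974, 0.1686, -0.1638)
φ3=240.0°: virtual centre (-0.1107, -0.1918, -0.1414), radius l
subtract pairs → two planes through P
plane₁₂: -0.7411x+0.3373y+-0.2241z = -0.0126
det = 0.5432;  x = 0.0140+-0.2696z,  y = -0.0064+0.0722z
sphere 1 gives Az²+Bz+C=0 with A=1.0779, B=0.2423, C=-0.1801;  B²−4AC=0.8353;  roots -0.5364, 0.3115;  negative root z = -0.5364
x = 0.1586, y = -0.0451

(0.1586, -0.0451, -0.5364)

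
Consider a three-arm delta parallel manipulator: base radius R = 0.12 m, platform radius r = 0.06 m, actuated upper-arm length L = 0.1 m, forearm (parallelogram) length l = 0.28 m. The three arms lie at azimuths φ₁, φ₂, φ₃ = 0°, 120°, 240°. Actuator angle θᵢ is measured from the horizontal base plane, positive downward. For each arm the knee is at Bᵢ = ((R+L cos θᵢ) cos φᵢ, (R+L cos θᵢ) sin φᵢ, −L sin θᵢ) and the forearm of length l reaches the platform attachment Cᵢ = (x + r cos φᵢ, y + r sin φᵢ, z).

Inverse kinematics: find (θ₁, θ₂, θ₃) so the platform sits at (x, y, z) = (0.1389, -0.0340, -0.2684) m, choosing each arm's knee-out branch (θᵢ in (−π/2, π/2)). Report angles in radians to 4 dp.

φ1=0.0° → target in arm frame (0.1389, -0.0340)
  A=-0.0789, B=-0.2684, C=(l²−L²−A²−y'²−z²)/(2L)=-0.0551
  γ=atan2(-0.2684,-0.0789)=-1.8567;  ψ=arccos(-0.1970)=1.7690;  θ1=γ+ψ≈-0.0877
φ2=120.0° → target in arm frame (-0.0989, -0.1033)
  A cos θ + B sin θ = C:  0.1589·cos θ + -0.2684·sin θ = -0.1978
  θ2 = atan2(B,A) + arccos(C/0.3119) = 1.2213
arm 3 (φ=240.0°): x'=-0.0400, y'=0.1373
  A=0.1000, B=-0.2684, C=(l²−L²−A²−y'²−z²)/(2L)=-0.1624
  γ=atan2(-0.2684,0.1000)=-1.2141;  ψ=arccos(-0.5671)=2.1738;  θ3=γ+ψ≈0.9597

θ₁ = -0.0877, θ₂ = 1.2213, θ₃ = 0.9597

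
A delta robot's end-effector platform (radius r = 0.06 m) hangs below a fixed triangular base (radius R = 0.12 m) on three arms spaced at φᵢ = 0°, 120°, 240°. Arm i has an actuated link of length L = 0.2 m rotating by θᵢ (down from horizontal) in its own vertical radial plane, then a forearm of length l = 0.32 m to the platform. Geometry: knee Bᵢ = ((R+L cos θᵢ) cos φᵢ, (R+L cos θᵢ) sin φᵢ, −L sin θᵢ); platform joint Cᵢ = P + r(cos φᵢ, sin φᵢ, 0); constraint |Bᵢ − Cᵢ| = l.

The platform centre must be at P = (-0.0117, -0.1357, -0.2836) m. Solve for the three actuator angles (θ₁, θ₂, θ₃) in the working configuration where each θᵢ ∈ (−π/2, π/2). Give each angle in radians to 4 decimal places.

rotate P by −φ1: (-0.0117, -0.1357, -0.2836)
  e−x'=0.0717;  (l²−L²−(e−x')²−y'²−z²)/2L = -0.1040
  √(A²+B²)=0.2925;  θ1 = -1.3232+1.9341 ≈ 0.6110
rotate P by −φ2: (-0.1117, 0.0780, -0.2836)
  A=0.1717, B=-0.2836, C=(l²−L²−A²−y'²−z²)/(2L)=-0.1340
  θ2 = atan2(B,A) + arccos(C/0.3315) = 0.9603
φ3=240.0° → target in arm frame (0.1234, 0.0577)
  e−x'=-0.0634;  (l²−L²−(e−x')²−y'²−z²)/2L = -0.0634
  √(A²+B²)=0.2906;  θ3 = -1.7906+1.7909 ≈ 0.0002

θ₁ = 0.6110, θ₂ = 0.9603, θ₃ = 0.0002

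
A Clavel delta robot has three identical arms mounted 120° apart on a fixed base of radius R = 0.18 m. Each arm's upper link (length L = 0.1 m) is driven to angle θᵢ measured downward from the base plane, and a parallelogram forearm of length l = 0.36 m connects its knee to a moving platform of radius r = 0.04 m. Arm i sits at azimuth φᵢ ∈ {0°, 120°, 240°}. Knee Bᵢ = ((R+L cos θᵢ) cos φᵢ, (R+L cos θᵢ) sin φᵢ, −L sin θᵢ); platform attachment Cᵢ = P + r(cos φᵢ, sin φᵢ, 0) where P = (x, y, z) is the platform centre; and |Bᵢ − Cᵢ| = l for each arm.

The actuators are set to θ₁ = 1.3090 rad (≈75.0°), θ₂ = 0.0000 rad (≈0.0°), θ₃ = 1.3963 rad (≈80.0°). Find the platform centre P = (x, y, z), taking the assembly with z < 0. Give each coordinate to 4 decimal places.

(-0.0621, 0.1250, -0.3455)

O1 = (0.1659·cos0.0°, 0.1659·sin0.0°, -0.0966) = (0.1659, 0.0000, -0.0966)
O2 = (0.2400·cos120.0°, 0.2400·sin120.0°, 0.0000) = (-0.1200, 0.2078, 0.0000)
φ3=240.0°: virtual centre (-0.0787, -0.1363, -0.0985), radius l
eliminate P² terms by subtracting sphere 1 from 2 and 3
linear system: -0.5718x+0.4157y = 0.0208−0.1932z; -0.4891x+-0.2726y = -0.0024−-0.0038z
Cramer: x(z) = -0.0130+0.1422z;  y(z) = 0.0321-0.2691z
sphere 1 gives Az²+Bz+C=0 with A=1.0926, B=0.1250, C=-0.0872;  B²−4AC=0.3970;  roots -0.3455, 0.2311;  negative root z = -0.3455
x = -0.0621, y = 0.1250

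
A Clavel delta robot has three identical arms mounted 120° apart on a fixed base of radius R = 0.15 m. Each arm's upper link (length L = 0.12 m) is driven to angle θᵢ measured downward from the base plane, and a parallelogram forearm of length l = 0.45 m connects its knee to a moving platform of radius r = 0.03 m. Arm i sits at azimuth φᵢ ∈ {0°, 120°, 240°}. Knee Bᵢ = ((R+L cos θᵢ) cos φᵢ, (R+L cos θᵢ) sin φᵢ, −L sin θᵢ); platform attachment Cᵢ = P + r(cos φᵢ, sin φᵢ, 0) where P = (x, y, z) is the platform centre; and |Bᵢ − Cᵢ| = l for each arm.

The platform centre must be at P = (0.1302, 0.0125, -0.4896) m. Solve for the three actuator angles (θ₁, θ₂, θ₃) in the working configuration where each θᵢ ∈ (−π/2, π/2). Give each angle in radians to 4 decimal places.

φ1=0.0° → target in arm frame (0.1302, 0.0125)
  A cos θ + B sin θ = C:  -0.0102·cos θ + -0.4896·sin θ = -0.2161
  √(A²+B²)=0.4897;  θ1 = -1.5916+2.0279 ≈ 0.4362
arm 2 (φ=120.0°): x'=-0.0543, y'=-0.1190
  e−x'=0.1743;  (l²−L²−(e−x')²−y'²−z²)/2L = -0.4006
  √(A²+B²)=0.5197;  θ2 = -1.2288+2.4509 ≈ 1.2221
rotate P by −φ3: (-0.0759, 0.1065, -0.4896)
  A cos θ + B sin θ = C:  0.1959·cos θ + -0.4896·sin θ = -0.4222
  θ3 = atan2(B,A) + arccos(C/0.5273) = 1.3091

θ₁ = 0.4362, θ₂ = 1.2221, θ₃ = 1.3091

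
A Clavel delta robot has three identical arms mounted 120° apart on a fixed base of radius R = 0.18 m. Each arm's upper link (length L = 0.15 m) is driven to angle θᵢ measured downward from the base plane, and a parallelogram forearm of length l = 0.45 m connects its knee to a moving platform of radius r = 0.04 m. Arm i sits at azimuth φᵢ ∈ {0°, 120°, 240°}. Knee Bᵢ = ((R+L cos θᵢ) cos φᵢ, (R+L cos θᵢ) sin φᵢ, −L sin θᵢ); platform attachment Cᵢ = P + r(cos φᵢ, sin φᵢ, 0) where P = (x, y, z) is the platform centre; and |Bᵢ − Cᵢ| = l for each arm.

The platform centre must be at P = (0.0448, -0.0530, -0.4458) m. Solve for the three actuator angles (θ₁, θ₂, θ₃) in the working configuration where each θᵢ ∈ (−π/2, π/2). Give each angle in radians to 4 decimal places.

θ₁ = 0.4361, θ₂ = 0.8726, θ₃ = 0.5234

φ1=0.0° → target in arm frame (0.0448, -0.0530)
  A=0.0952, B=-0.4458, C=(l²−L²−A²−y'²−z²)/(2L)=-0.1020
  θ1 = atan2(B,A) + arccos(C/0.4559) = 0.4361
arm 2 (φ=120.0°): x'=-0.0683, y'=-0.0123
  e−x'=0.2083;  (l²−L²−(e−x')²−y'²−z²)/2L = -0.2076
  √(A²+B²)=0.4921;  θ2 = -1.1337+2.0063 ≈ 0.8726
rotate P by −φ3: (0.0235, 0.0653, -0.4458)
  e−x'=0.1165;  (l²−L²−(e−x')²−y'²−z²)/2L = -0.1219
  √(A²+B²)=0.4608;  θ3 = -1.3152+1.8386 ≈ 0.5234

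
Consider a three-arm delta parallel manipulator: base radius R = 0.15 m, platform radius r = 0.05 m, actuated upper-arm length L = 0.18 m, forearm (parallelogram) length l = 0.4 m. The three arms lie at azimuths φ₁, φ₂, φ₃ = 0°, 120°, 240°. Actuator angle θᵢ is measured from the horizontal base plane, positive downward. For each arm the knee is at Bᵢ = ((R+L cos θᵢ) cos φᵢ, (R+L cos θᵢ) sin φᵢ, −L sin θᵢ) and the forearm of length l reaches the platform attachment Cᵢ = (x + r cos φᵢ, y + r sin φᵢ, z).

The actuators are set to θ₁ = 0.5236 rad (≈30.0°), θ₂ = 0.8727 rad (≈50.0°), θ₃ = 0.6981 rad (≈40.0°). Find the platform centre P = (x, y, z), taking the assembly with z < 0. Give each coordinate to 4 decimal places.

(0.0518, -0.0316, -0.4326)

arm 1 at φ=0.0°: ρ1 = 0.2559;  centre 1 = (0.2559, 0.0000, -0.0900)
φ2=120.0°: virtual centre (-0.1078, 0.1868, -0.1379), radius l
centre 3 = (0.2379·cos240.0°, 0.2379·sin240.0°, -0.1157) = (-0.1189, -0.2060, -0.1157)
subtract pairs → two planes through P
plane₁₂: -0.7275x+0.3736y+-0.0958z = -0.0080
Cramer: x(z) = 0.0080-0.1012z;  y(z) = -0.0059+0.0594z
into |P−centre ₁|² = l²: 1.0138z² + 0.2295z + -0.0904 = 0;  Δ = 0.4194;  z = -0.4326 or 0.2062 → z<0 root = -0.4326
x = 0.0518, y = -0.0316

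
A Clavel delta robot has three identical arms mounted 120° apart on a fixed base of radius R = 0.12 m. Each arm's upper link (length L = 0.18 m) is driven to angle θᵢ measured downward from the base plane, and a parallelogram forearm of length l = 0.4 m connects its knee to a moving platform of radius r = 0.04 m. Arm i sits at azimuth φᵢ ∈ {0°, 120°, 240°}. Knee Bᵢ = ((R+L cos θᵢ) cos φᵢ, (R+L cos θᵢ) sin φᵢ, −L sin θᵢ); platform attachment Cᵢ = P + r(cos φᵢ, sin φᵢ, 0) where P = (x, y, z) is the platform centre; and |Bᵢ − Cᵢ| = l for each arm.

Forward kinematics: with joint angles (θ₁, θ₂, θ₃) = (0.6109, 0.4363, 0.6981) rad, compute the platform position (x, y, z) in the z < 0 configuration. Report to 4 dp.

arm 1 at φ=0.0°: ρ1 = 0.2274;  centre 1 = (0.2274, 0.0000, -0.1032)
arm 2 at φ=120.0°: ρ2 = 0.2431;  centre 2 = (-0.1216, 0.2106, -0.0761)
arm 3 at φ=240.0°: ρ3 = 0.2179;  centre 3 = (-0.1089, -0.1887, -0.1157)
eliminate P² terms by subtracting sphere 1 from 2 and 3
[-0.6980 0.4211 0.0544]·P = 0.0025;  [-0.6728 -0.3774 -0.0249]·P = -0.0015
det = 0.5468;  x = -0.0006+0.0183z,  y = 0.0050+-0.0987z
into |P−centre ₁|² = l²: 1.0101z² + 0.1971z + -0.0973 = 0;  Δ = 0.4321;  z = -0.4230 or 0.2278 → z<0 root = -0.4230
x = -0.0083, y = 0.0468

(-0.0083, 0.0468, -0.4230)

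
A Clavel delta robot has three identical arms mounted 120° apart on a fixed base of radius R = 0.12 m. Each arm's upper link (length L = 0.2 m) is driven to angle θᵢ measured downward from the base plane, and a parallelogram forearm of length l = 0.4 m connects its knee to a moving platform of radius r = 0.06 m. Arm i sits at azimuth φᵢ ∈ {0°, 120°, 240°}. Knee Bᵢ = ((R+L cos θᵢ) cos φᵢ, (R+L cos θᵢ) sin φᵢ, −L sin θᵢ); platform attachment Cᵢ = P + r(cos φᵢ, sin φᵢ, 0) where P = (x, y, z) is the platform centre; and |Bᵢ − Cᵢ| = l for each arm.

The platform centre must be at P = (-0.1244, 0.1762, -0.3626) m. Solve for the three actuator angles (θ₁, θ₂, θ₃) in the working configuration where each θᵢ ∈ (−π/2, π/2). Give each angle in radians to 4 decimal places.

θ₁ = 0.9601, θ₂ = -0.1743, θ₃ = 0.8727

arm 1 (φ=0.0°): x'=-0.1244, y'=0.1762
  A=0.1844, B=-0.3626, C=(l²−L²−A²−y'²−z²)/(2L)=-0.1913
  √(A²+B²)=0.4068;  θ1 = -1.1003+2.0604 ≈ 0.9601
φ2=120.0° → target in arm frame (0.2148, 0.0196)
  A cos θ + B sin θ = C:  -0.1548·cos θ + -0.3626·sin θ = -0.0896
  γ=atan2(-0.3626,-0.1548)=-1.9743;  ψ=arccos(-0.2272)=1.8000;  θ2=γ+ψ≈-0.1743
arm 3 (φ=240.0°): x'=-0.0904, y'=-0.1958
  e−x'=0.1504;  (l²−L²−(e−x')²−y'²−z²)/2L = -0.1811
  θ3 = atan2(B,A) + arccos(C/0.3926) = 0.8727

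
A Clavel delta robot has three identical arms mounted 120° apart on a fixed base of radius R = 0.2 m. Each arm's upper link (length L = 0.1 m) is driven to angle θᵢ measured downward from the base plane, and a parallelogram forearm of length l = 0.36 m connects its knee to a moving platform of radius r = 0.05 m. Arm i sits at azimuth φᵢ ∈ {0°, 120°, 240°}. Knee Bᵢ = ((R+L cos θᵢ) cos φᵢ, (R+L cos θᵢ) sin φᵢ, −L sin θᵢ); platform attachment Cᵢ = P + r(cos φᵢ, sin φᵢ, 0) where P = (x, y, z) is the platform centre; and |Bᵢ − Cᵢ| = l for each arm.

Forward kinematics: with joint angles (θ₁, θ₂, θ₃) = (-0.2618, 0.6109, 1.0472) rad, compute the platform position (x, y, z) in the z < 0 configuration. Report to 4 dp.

(0.0971, 0.0403, -0.2991)

arm 1 at φ=0.0°: (R−r)+L cos θ1 = 0.2466;  O1 = (0.2466, 0.0000, 0.0259)
φ2=120.0°: virtual centre (-0.1160, 0.2008, -0.0574), radius l
φ3=240.0°: virtual centre (-0.1000, -0.1732, -0.0866), radius l
|O₂|²−|O₁|² = -0.0044;  |O₃|²−|O₁|² = -0.0140
plane₁₂: -0.7251x+0.4017y+-0.1665z = -0.0044
det = 0.5296;  x = 0.0135+-0.2795z,  y = 0.0134+-0.0901z
sphere 1 gives Az²+Bz+C=0 with A=1.0862, B=0.0761, C=-0.0744;  B²−4AC=0.3291;  roots -0.2991, 0.2290;  negative root z = -0.2991
x = 0.0971, y = 0.0403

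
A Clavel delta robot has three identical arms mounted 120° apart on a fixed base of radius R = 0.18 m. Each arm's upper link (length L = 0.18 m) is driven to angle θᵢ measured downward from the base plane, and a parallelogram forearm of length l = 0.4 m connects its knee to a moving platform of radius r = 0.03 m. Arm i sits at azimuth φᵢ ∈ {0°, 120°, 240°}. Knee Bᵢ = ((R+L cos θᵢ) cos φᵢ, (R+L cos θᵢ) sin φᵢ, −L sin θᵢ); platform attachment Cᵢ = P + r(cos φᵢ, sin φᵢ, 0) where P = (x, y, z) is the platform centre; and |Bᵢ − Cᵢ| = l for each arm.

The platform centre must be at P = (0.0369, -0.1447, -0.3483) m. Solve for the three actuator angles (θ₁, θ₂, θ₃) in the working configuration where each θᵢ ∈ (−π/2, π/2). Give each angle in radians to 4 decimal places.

φ1=0.0° → target in arm frame (0.0369, -0.1447)
  A cos θ + B sin θ = C:  0.1131·cos θ + -0.3483·sin θ = -0.0762
  θ1 = atan2(B,A) + arccos(C/0.3662) = 0.5237
φ2=120.0° → target in arm frame (-0.1438, 0.0404)
  e−x'=0.2938;  (l²−L²−(e−x')²−y'²−z²)/2L = -0.2268
  √(A²+B²)=0.4556;  θ2 = -0.8701+2.0918 ≈ 1.2216
φ3=240.0° → target in arm frame (0.1069, 0.1043)
  e−x'=0.0431;  (l²−L²−(e−x')²−y'²−z²)/2L = -0.0179
  √(A²+B²)=0.3510;  θ3 = -1.4476+1.6219 ≈ 0.1743

θ₁ = 0.5237, θ₂ = 1.2216, θ₃ = 0.1743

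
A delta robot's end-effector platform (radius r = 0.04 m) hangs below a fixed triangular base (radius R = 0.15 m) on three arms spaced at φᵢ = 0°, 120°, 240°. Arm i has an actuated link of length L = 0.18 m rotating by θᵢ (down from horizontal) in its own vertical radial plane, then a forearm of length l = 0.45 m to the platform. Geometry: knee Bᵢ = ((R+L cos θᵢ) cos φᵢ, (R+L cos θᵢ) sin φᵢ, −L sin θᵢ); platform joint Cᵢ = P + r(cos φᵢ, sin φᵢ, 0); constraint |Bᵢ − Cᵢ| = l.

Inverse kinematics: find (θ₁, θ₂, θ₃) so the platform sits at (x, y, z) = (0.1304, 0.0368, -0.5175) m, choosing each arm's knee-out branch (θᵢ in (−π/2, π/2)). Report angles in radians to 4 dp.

arm 1 (φ=0.0°): x'=0.1304, y'=0.0368
  A cos θ + B sin θ = C:  -0.0204·cos θ + -0.5175·sin θ = -0.2763
  √(A²+B²)=0.5179;  θ1 = -1.6102+2.1336 ≈ 0.5234
arm 2 (φ=120.0°): x'=-0.0333, y'=-0.1313
  e−x'=0.1433;  (l²−L²−(e−x')²−y'²−z²)/2L = -0.3764
  θ2 = atan2(B,A) + arccos(C/0.5370) = 1.0469
arm 3 (φ=240.0°): x'=-0.0971, y'=0.0945
  e−x'=0.2071;  (l²−L²−(e−x')²−y'²−z²)/2L = -0.4153
  θ3 = atan2(B,A) + arccos(C/0.5574) = 1.2214

θ₁ = 0.5234, θ₂ = 1.0469, θ₃ = 1.2214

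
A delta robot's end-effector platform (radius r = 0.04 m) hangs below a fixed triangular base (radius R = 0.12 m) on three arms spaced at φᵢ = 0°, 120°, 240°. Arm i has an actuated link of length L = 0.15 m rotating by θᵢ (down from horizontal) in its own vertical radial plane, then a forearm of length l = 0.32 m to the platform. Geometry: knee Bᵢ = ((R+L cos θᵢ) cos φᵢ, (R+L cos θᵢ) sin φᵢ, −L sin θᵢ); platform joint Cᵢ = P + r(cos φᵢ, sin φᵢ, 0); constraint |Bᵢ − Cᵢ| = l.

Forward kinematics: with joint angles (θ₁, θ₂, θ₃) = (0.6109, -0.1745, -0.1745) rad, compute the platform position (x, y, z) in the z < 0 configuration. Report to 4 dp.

(-0.0857, 0.0000, -0.2244)

arm 1 at φ=0.0°: e+L cos θ1 = 0.2029;  S1 = (0.2029, 0.0000, -0.0860)
arm 2 at φ=120.0°: e+L cos θ2 = 0.2277;  S2 = (-0.1139, 0.1972, 0.0260)
arm 3 at φ=240.0°: e+L cos θ3 = 0.2277;  S3 = (-0.1139, -0.1972, 0.0260)
eliminate P² terms by subtracting sphere 1 from 2 and 3
plane₁₂: -0.6335x+0.3944y+0.2242z = 0.0040
det = 0.4997;  x = -0.0063+0.3539z,  y = 0.0000+0.0000z
sphere 1 gives Az²+Bz+C=0 with A=1.1252, B=0.0241, C=-0.0513;  B²−4AC=0.2313;  roots -0.2244, 0.2030;  negative root z = -0.2244
x = -0.0857, y = 0.0000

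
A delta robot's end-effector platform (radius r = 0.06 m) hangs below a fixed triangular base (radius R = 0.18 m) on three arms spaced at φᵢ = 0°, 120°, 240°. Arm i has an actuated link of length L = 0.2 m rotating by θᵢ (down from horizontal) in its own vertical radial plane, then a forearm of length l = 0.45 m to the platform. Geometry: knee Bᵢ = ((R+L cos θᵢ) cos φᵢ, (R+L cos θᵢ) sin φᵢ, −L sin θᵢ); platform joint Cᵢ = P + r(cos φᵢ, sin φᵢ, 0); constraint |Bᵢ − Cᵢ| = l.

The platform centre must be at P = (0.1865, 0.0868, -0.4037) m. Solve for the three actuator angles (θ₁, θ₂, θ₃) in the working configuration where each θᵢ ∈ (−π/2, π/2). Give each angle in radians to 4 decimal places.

φ1=0.0° → target in arm frame (0.1865, 0.0868)
  e−x'=-0.0665;  (l²−L²−(e−x')²−y'²−z²)/2L = -0.0311
  θ1 = atan2(B,A) + arccos(C/0.4091) = -0.0872
rotate P by −φ2: (-0.0181, -0.2049, -0.4037)
  A cos θ + B sin θ = C:  0.1381·cos θ + -0.4037·sin θ = -0.1538
  θ2 = atan2(B,A) + arccos(C/0.4267) = 0.6984
rotate P by −φ3: (-0.1684, 0.1181, -0.4037)
  e−x'=0.2884;  (l²−L²−(e−x')²−y'²−z²)/2L = -0.2440
  √(A²+B²)=0.4961;  θ3 = -0.9504+2.0850 ≈ 1.1346

θ₁ = -0.0872, θ₂ = 0.6984, θ₃ = 1.1346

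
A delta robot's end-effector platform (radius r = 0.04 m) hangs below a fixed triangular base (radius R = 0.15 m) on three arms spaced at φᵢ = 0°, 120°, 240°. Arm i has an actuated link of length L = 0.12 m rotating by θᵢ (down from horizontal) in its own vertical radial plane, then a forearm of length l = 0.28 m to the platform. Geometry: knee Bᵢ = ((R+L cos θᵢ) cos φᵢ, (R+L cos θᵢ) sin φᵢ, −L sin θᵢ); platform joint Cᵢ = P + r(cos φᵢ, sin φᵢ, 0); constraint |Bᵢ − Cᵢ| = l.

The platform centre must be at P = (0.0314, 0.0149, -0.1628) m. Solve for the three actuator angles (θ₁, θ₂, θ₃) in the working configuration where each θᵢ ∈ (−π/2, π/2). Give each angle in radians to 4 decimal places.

θ₁ = -0.3493, θ₂ = 0.0870, θ₃ = 0.3491

φ1=0.0° → target in arm frame (0.0314, 0.0149)
  A=0.0786, B=-0.1628, C=(l²−L²−A²−y'²−z²)/(2L)=0.1296
  γ=atan2(-0.1628,0.0786)=-1.1210;  ψ=arccos(0.7167)=0.7717;  θ1=γ+ψ≈-0.3493
φ2=120.0° → target in arm frame (-0.0028, -0.0346)
  e−x'=0.1128;  (l²−L²−(e−x')²−y'²−z²)/2L = 0.0982
  γ=atan2(-0.1628,0.1128)=-0.9649;  ψ=arccos(0.4959)=1.0519;  θ2=γ+ψ≈0.0870
rotate P by −φ3: (-0.0286, 0.0197, -0.1628)
  A=0.1386, B=-0.1628, C=(l²−L²−A²−y'²−z²)/(2L)=0.0746
  √(A²+B²)=0.2138;  θ3 = -0.8655+1.2146 ≈ 0.3491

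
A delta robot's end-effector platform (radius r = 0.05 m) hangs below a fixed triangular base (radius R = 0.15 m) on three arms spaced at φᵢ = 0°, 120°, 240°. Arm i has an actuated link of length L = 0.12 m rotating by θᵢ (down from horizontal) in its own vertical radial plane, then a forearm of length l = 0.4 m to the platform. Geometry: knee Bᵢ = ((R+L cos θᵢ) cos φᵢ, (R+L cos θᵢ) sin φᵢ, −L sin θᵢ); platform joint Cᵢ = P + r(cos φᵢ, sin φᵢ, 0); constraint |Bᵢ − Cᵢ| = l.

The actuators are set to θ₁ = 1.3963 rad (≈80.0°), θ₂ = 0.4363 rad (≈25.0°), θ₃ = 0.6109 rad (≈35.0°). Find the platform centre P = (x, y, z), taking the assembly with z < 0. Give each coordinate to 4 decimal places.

(-0.1457, 0.0222, -0.4156)

centre 1 = (0.1208·cos0.0°, 0.1208·sin0.0°, -0.1182) = (0.1208, 0.0000, -0.1182)
φ2=120.0°: virtual centre (-0.1044, 0.1808, -0.0507), radius l
φ3=240.0°: virtual centre (-0.0991, -0.1717, -0.0688), radius l
eliminate P² terms by subtracting sphere 1 from 2 and 3
plane₁₂: -0.4504x+0.3616y+0.1349z = 0.0176
Cramer: x(z) = -0.0371+0.2614z;  y(z) = 0.0024-0.0475z
quadratic in z: (1.0706)z²+(0.1536)z+(-0.1211)=0, √Δ=0.7363 → z ∈ {-0.4156, 0.2722}; z = -0.4156 (taking z<0)
x = -0.1457, y = 0.0222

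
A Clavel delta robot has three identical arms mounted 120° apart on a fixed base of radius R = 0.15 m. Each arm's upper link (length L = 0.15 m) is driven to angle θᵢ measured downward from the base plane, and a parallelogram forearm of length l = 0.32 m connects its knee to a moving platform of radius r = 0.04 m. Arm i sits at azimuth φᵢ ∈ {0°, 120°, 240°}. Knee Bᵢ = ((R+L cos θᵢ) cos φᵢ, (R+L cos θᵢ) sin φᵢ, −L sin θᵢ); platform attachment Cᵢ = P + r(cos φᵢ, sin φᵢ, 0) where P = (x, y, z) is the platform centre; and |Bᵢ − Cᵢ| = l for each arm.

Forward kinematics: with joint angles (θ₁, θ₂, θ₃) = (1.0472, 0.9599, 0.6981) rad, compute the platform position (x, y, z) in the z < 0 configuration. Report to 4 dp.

(-0.0334, -0.0336, -0.3613)

arm 1 at φ=0.0°: (R−r)+L cos θ1 = 0.1850;  O1 = (0.1850, 0.0000, -0.1299)
O2 = (0.1960·cos120.0°, 0.1960·sin120.0°, -0.1229) = (-0.0980, 0.1698, -0.1229)
O3 = (0.2249·cos240.0°, 0.2249·sin240.0°, -0.0964) = (-0.1125, -0.1948, -0.0964)
|O₂|²−|O₁|² = 0.0024;  |O₃|²−|O₁|² = 0.0088
plane₁₂: -0.5660x+0.3396y+0.0141z = 0.0024
Cramer: x(z) = -0.0093+0.0668z;  y(z) = -0.0083+0.0699z
quadratic in z: (1.0094)z²+(0.2327)z+(-0.0477)=0, √Δ=0.4967 → z ∈ {-0.3613, 0.1308}; z = -0.3613 (taking z<0)
x = -0.0334, y = -0.0336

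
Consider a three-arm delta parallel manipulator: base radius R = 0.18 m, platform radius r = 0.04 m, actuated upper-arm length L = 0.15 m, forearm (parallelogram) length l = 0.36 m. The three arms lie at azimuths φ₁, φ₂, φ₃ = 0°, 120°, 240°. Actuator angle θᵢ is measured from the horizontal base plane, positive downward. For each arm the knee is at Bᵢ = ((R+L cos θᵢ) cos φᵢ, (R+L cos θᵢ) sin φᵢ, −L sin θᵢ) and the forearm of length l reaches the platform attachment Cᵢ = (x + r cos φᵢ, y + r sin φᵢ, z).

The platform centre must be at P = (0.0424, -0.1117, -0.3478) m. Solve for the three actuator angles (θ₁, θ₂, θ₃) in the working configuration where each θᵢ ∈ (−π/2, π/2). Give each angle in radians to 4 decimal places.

rotate P by −φ1: (0.0424, -0.1117, -0.3478)
  A cos θ + B sin θ = C:  0.0976·cos θ + -0.3478·sin θ = -0.1196
  √(A²+B²)=0.3612;  θ1 = -1.2972+1.9081 ≈ 0.6109
φ2=120.0° → target in arm frame (-0.1179, 0.0191)
  e−x'=0.2579;  (l²−L²−(e−x')²−y'²−z²)/2L = -0.2692
  √(A²+B²)=0.4330;  θ2 = -0.9327+2.2417 ≈ 1.3090
rotate P by −φ3: (0.0755, 0.0926, -0.3478)
  A cos θ + B sin θ = C:  0.0645·cos θ + -0.3478·sin θ = -0.0886
  γ=atan2(-0.3478,0.0645)=-1.3875;  ψ=arccos(-0.2506)=1.8241;  θ3=γ+ψ≈0.4365

θ₁ = 0.6109, θ₂ = 1.3090, θ₃ = 0.4365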